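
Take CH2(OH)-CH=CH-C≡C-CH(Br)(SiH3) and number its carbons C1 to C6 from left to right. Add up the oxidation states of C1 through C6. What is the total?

-4

Assign +1 per bond to O/N/halogen, −1 per bond to H or an electropositive element, and 0 per bond to carbon. Tallying each carbon:
C1: 1C, 2H, 1O → 0 − 2 + 1 = -1
C2: 3C, 1H → 0 − 1 = -1
C3: 3C, 1H → 0 − 1 = -1
C4: 4C → 0 = 0
C5: 4C → 0 = 0
C6: 1C, 1H, 1Br, 1Si → 0 − 1 + 1 − 1 = -1
Sum = -1 − 1 − 1 + 0 + 0 − 1 = -4.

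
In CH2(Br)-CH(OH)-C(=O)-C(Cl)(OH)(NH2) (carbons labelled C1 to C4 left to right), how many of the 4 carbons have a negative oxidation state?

Count +1 for every bond to an atom more electronegative than carbon and −1 for every bond to one less electronegative; C–C bonds are 0. Tallying each carbon:
C1: 1C, 2H, 1Br → 0 − 2 + 1 = -1
C2: 2C, 1H, 1O → 0 − 1 + 1 = 0
C3: 2C, 2O → 0 + 2 = +2
C4: 1C, 1O, 1N, 1Cl → 0 + 1 + 1 + 1 = +3
1 carbon (C1) meets the condition.

1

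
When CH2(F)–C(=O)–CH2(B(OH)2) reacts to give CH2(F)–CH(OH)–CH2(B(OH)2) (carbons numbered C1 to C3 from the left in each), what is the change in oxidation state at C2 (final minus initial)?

Before: C2 has 2 bonds to C, 2 bonds to O → oxidation state +2.
After: C2 has 2 bonds to C, 1 bond to H, 1 bond to O → oxidation state 0.
Δ = 0 − (+2) = -2, so this is a reduction at C2.

-2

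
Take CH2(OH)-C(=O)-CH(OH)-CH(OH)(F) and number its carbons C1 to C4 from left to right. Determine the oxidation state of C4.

+1

Each bond to a more electronegative atom (O, N, halogen) counts +1, each bond to a less electronegative atom (H, metal, B, Si) counts −1, and each C–C bond counts 0.
C4 has one bond to C (0), one bond to H (-1), one bond to O (+1), one bond to F (+1).
Oxidation state = 0 − 1 + 1 + 1 = +1.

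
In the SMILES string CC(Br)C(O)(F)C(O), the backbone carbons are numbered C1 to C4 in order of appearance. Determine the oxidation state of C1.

Bonds to more-electronegative neighbours contribute +1 each, bonds to H or metals contribute −1 each, and C–C bonds contribute 0.
C1 has one bond to C (0), one bond to H (-1), one bond to H (-1), one bond to H (-1).
Oxidation state = 0 − 1 − 1 − 1 = -3.

-3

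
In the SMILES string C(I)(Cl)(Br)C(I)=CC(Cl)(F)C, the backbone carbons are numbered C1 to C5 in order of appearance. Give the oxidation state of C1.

+3

Assign +1 per bond to O/N/halogen, −1 per bond to H or an electropositive element, and 0 per bond to carbon.
C1 has one bond to C (0), one bond to I (+1), one bond to Cl (+1), one bond to Br (+1).
Oxidation state = 0 + 1 + 1 + 1 = +3.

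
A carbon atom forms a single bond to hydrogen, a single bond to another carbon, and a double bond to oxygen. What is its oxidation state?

Each bond to a more electronegative atom (O, N, halogen) counts +1, each bond to a less electronegative atom (H, metal, B, Si) counts −1, and each C–C bond counts 0.
The carbon has one bond to C (0), a double bond to O (2×+1 = +2), one bond to H (-1).
Oxidation state = 0 + 2 − 1 = +1.

+1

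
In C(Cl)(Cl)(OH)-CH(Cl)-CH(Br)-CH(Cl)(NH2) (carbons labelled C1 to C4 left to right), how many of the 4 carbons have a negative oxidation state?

Each bond to a more electronegative atom (O, N, halogen) counts +1, each bond to a less electronegative atom (H, metal, B, Si) counts −1, and each C–C bond counts 0. Tallying each carbon:
C1: 1C, 1O, 2Cl → 0 + 1 + 2 = +3
C2: 2C, 1H, 1Cl → 0 − 1 + 1 = 0
C3: 2C, 1H, 1Br → 0 − 1 + 1 = 0
C4: 1C, 1H, 1N, 1Cl → 0 − 1 + 1 + 1 = +1
0 carbons meet the condition.

0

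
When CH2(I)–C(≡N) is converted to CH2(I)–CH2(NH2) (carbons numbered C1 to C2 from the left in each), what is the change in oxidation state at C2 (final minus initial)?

Before: C2 has 1 bond to C, 3 bonds to N → oxidation state +3.
After: C2 has 1 bond to C, 2 bonds to H, 1 bond to N → oxidation state -1.
Δ = -1 − (+3) = -4, so this is a reduction at C2.

-4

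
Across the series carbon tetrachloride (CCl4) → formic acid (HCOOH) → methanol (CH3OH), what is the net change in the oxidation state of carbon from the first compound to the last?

-6

Carbon oxidation states along the series — carbon tetrachloride: +4, formic acid: +2, methanol: -2.
Net change = -2 − (+4) = -6.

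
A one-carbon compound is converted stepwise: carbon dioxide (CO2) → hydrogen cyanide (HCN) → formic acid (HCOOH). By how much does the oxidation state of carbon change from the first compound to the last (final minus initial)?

-2

Carbon oxidation states along the series — carbon dioxide: +4, hydrogen cyanide: +2, formic acid: +2.
Net change = +2 − (+4) = -2.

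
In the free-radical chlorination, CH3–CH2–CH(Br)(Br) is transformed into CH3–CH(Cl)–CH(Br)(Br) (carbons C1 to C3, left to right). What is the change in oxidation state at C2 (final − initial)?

Before: C2 has 2 bonds to C, 2 bonds to H → oxidation state -2.
After: C2 has 2 bonds to C, 1 bond to H, 1 bond to Cl → oxidation state 0.
Δ = 0 − (-2) = +2, so this is an oxidation at C2.

+2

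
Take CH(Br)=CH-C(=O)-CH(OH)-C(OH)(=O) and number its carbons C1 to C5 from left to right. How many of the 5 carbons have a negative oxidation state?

Each bond to a more electronegative atom (O, N, halogen) counts +1, each bond to a less electronegative atom (H, metal, B, Si) counts −1, and each C–C bond counts 0. Tallying each carbon:
C1: 2C, 1H, 1Br → 0 − 1 + 1 = 0
C2: 3C, 1H → 0 − 1 = -1
C3: 2C, 2O → 0 + 2 = +2
C4: 2C, 1H, 1O → 0 − 1 + 1 = 0
C5: 1C, 3O → 0 + 3 = +3
1 carbon (C2) meets the condition.

1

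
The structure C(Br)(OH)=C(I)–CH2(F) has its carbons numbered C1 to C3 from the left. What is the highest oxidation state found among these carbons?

+2

Count +1 for every bond to an atom more electronegative than carbon and −1 for every bond to one less electronegative; C–C bonds are 0. Tallying each carbon:
C1: 2C, 1O, 1Br → 0 + 1 + 1 = +2
C2: 3C, 1I → 0 + 1 = +1
C3: 1C, 2H, 1F → 0 − 2 + 1 = -1
The highest value is +2.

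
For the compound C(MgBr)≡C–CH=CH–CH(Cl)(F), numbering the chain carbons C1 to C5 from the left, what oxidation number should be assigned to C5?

C5 has one bond to C (0), one bond to Cl (+1), one bond to H (-1), one bond to F (+1).
Oxidation state = 0 + 1 − 1 + 1 = +1.

+1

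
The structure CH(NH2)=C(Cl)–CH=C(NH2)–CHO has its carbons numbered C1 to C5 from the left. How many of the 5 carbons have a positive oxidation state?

Assign +1 per bond to O/N/halogen, −1 per bond to H or an electropositive element, and 0 per bond to carbon. Tallying each carbon:
C1: 2C, 1H, 1N → 0 − 1 + 1 = 0
C2: 3C, 1Cl → 0 + 1 = +1
C3: 3C, 1H → 0 − 1 = -1
C4: 3C, 1N → 0 + 1 = +1
C5: 1C, 1H, 2O → 0 − 1 + 2 = +1
3 carbons (C2, C4, C5) meet the condition.

3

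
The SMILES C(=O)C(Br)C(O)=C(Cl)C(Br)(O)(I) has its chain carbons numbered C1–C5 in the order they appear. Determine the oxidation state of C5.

+3

Bonds to more-electronegative neighbours contribute +1 each, bonds to H or metals contribute −1 each, and C–C bonds contribute 0.
C5 has one bond to C (0), one bond to Br (+1), one bond to O (+1), one bond to I (+1).
Oxidation state = 0 + 1 + 1 + 1 = +3.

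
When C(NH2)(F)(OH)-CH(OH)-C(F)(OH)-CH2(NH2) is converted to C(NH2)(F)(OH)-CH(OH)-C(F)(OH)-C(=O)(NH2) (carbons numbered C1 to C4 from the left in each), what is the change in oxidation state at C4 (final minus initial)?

Before: C4 has 1 bond to C, 2 bonds to H, 1 bond to N → oxidation state -1.
After: C4 has 1 bond to C, 2 bonds to O, 1 bond to N → oxidation state +3.
Δ = +3 − (-1) = +4, so this is an oxidation at C4.

+4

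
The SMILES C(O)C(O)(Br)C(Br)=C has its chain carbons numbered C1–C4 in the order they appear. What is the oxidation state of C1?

Each bond to a more electronegative atom (O, N, halogen) counts +1, each bond to a less electronegative atom (H, metal, B, Si) counts −1, and each C–C bond counts 0.
C1 has one bond to C (0), one bond to O (+1), one bond to H (-1), one bond to H (-1).
Oxidation state = 0 + 1 − 1 − 1 = -1.

-1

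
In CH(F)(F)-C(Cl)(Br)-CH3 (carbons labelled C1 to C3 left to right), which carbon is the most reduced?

Tallying each carbon's bonds:
C1: 1C, 1H, 2F → 0 − 1 + 2 = +1
C2: 2C, 1Cl, 1Br → 0 + 1 + 1 = +2
C3: 1C, 3H → 0 − 3 = -3
The most reduced carbon is C3 at -3.

C3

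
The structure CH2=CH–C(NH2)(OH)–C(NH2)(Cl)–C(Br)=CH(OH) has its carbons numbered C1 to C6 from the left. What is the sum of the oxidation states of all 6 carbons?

Assign +1 per bond to O/N/halogen, −1 per bond to H or an electropositive element, and 0 per bond to carbon. Tallying each carbon:
C1: 2C, 2H → 0 − 2 = -2
C2: 3C, 1H → 0 − 1 = -1
C3: 2C, 1O, 1N → 0 + 1 + 1 = +2
C4: 2C, 1N, 1Cl → 0 + 1 + 1 = +2
C5: 3C, 1Br → 0 + 1 = +1
C6: 2C, 1H, 1O → 0 − 1 + 1 = 0
Sum = -2 − 1 + 2 + 2 + 1 + 0 = +2.

+2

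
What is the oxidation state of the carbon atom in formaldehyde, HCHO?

0

Count +1 for every bond to an atom more electronegative than carbon and −1 for every bond to one less electronegative; C–C bonds are 0.
The carbon has one bond to H (-1), one bond to H (-1), a double bond to O (2×+1 = +2).
Oxidation state = -1 − 1 + 2 = 0.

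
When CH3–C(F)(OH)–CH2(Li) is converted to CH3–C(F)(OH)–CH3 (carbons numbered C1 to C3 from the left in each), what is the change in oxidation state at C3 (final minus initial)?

Before: C3 has 1 bond to C, 2 bonds to H, 1 bond to Li → oxidation state -3.
After: C3 has 1 bond to C, 3 bonds to H → oxidation state -3.
Δ = -3 − (-3) = 0, so no net redox change at C3.

0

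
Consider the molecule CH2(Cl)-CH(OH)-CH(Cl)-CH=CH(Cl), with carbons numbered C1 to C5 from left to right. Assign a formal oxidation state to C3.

0

C3 has one bond to C (0), one bond to C (0), one bond to Cl (+1), one bond to H (-1).
Oxidation state = 0 + 0 + 1 − 1 = 0.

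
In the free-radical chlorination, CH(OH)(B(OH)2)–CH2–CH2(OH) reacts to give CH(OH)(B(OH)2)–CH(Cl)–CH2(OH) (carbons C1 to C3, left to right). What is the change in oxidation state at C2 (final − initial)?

Before: C2 has 2 bonds to C, 2 bonds to H → oxidation state -2.
After: C2 has 2 bonds to C, 1 bond to H, 1 bond to Cl → oxidation state 0.
Δ = 0 − (-2) = +2, so this is an oxidation at C2.

+2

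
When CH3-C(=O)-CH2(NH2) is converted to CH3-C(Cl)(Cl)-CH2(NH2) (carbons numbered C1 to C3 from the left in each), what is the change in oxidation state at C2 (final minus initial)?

Before: C2 has 2 bonds to C, 2 bonds to O → oxidation state +2.
After: C2 has 2 bonds to C, 2 bonds to Cl → oxidation state +2.
Δ = +2 − (+2) = 0, so no net redox change at C2.

0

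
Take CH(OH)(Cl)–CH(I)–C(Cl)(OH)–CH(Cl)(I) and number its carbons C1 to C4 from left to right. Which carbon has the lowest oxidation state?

Tallying each carbon's bonds:
C1: 1C, 1H, 1O, 1Cl → 0 − 1 + 1 + 1 = +1
C2: 2C, 1H, 1I → 0 − 1 + 1 = 0
C3: 2C, 1O, 1Cl → 0 + 1 + 1 = +2
C4: 1C, 1H, 1Cl, 1I → 0 − 1 + 1 + 1 = +1
The most reduced carbon is C2 at 0.

C2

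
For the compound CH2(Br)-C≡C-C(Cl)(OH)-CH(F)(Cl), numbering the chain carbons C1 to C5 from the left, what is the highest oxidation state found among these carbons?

Tallying each carbon's bonds:
C1: 1C, 2H, 1Br → 0 − 2 + 1 = -1
C2: 4C → 0 = 0
C3: 4C → 0 = 0
C4: 2C, 1O, 1Cl → 0 + 1 + 1 = +2
C5: 1C, 1H, 1F, 1Cl → 0 − 1 + 1 + 1 = +1
The highest value is +2.

+2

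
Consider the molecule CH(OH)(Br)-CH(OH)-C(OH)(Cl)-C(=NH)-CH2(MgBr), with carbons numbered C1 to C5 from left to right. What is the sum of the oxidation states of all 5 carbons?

+2

Each bond to a more electronegative atom (O, N, halogen) counts +1, each bond to a less electronegative atom (H, metal, B, Si) counts −1, and each C–C bond counts 0. Tallying each carbon:
C1: 1C, 1H, 1O, 1Br → 0 − 1 + 1 + 1 = +1
C2: 2C, 1H, 1O → 0 − 1 + 1 = 0
C3: 2C, 1O, 1Cl → 0 + 1 + 1 = +2
C4: 2C, 2N → 0 + 2 = +2
C5: 1C, 2H, 1Mg → 0 − 2 − 1 = -3
Sum = +1 + 0 + 2 + 2 − 3 = +2.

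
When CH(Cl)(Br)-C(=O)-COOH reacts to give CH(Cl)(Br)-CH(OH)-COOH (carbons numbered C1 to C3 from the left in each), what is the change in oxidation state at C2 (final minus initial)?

-2

Before: C2 has 2 bonds to C, 2 bonds to O → oxidation state +2.
After: C2 has 2 bonds to C, 1 bond to H, 1 bond to O → oxidation state 0.
Δ = 0 − (+2) = -2, so this is a reduction at C2.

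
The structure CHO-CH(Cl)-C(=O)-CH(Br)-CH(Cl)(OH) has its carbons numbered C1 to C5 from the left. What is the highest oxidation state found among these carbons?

Count +1 for every bond to an atom more electronegative than carbon and −1 for every bond to one less electronegative; C–C bonds are 0. Tallying each carbon:
C1: 1C, 1H, 2O → 0 − 1 + 2 = +1
C2: 2C, 1H, 1Cl → 0 − 1 + 1 = 0
C3: 2C, 2O → 0 + 2 = +2
C4: 2C, 1H, 1Br → 0 − 1 + 1 = 0
C5: 1C, 1H, 1O, 1Cl → 0 − 1 + 1 + 1 = +1
The highest value is +2.

+2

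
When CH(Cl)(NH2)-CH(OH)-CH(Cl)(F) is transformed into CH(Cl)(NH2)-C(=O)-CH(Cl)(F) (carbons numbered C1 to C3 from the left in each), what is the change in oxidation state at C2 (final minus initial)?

+2

Before: C2 has 2 bonds to C, 1 bond to H, 1 bond to O → oxidation state 0.
After: C2 has 2 bonds to C, 2 bonds to O → oxidation state +2.
Δ = +2 − (0) = +2, so this is an oxidation at C2.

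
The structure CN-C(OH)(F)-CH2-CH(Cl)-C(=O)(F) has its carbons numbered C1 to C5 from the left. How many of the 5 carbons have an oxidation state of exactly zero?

1

Tallying each carbon's bonds:
C1: 1C, 3N → 0 + 3 = +3
C2: 2C, 1O, 1F → 0 + 1 + 1 = +2
C3: 2C, 2H → 0 − 2 = -2
C4: 2C, 1H, 1Cl → 0 − 1 + 1 = 0
C5: 1C, 2O, 1F → 0 + 2 + 1 = +3
1 carbon (C4) meets the condition.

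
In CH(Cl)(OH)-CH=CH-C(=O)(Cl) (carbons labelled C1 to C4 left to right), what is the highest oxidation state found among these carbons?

Tallying each carbon's bonds:
C1: 1C, 1H, 1O, 1Cl → 0 − 1 + 1 + 1 = +1
C2: 3C, 1H → 0 − 1 = -1
C3: 3C, 1H → 0 − 1 = -1
C4: 1C, 2O, 1Cl → 0 + 2 + 1 = +3
The highest value is +3.

+3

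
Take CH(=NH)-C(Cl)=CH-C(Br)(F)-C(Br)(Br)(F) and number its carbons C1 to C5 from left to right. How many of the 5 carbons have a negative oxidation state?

Tallying each carbon's bonds:
C1: 1C, 1H, 2N → 0 − 1 + 2 = +1
C2: 3C, 1Cl → 0 + 1 = +1
C3: 3C, 1H → 0 − 1 = -1
C4: 2C, 1F, 1Br → 0 + 1 + 1 = +2
C5: 1C, 1F, 2Br → 0 + 1 + 2 = +3
1 carbon (C3) meets the condition.

1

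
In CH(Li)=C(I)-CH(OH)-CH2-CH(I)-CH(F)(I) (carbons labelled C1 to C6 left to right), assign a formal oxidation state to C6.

Bonds to more-electronegative neighbours contribute +1 each, bonds to H or metals contribute −1 each, and C–C bonds contribute 0.
C6 has one bond to C (0), one bond to F (+1), one bond to H (-1), one bond to I (+1).
Oxidation state = 0 + 1 − 1 + 1 = +1.

+1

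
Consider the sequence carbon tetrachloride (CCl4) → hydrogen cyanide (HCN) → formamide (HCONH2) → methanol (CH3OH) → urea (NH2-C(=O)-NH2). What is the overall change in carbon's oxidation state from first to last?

0

Carbon oxidation states along the series — carbon tetrachloride: +4, hydrogen cyanide: +2, formamide: +2, methanol: -2, urea: +4.
Net change = +4 − (+4) = 0.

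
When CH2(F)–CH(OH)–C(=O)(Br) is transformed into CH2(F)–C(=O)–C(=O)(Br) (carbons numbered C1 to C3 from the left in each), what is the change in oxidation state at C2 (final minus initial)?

Before: C2 has 2 bonds to C, 1 bond to H, 1 bond to O → oxidation state 0.
After: C2 has 2 bonds to C, 2 bonds to O → oxidation state +2.
Δ = +2 − (0) = +2, so this is an oxidation at C2.

+2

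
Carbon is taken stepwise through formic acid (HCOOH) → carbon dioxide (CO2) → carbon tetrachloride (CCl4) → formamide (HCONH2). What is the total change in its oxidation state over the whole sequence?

Carbon oxidation states along the series — formic acid: +2, carbon dioxide: +4, carbon tetrachloride: +4, formamide: +2.
Net change = +2 − (+2) = 0.

0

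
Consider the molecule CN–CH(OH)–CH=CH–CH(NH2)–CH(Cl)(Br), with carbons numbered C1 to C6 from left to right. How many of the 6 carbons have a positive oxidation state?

Assign +1 per bond to O/N/halogen, −1 per bond to H or an electropositive element, and 0 per bond to carbon. Tallying each carbon:
C1: 1C, 3N → 0 + 3 = +3
C2: 2C, 1H, 1O → 0 − 1 + 1 = 0
C3: 3C, 1H → 0 − 1 = -1
C4: 3C, 1H → 0 − 1 = -1
C5: 2C, 1H, 1N → 0 − 1 + 1 = 0
C6: 1C, 1H, 1Cl, 1Br → 0 − 1 + 1 + 1 = +1
2 carbons (C1, C6) meet the condition.

2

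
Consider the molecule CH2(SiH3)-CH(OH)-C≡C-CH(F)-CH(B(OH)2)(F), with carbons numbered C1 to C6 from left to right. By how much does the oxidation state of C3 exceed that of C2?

C3: 4C → 0 = 0
C2: 2C, 1H, 1O → 0 − 1 + 1 = 0
Difference: 0 − (0) = 0.

0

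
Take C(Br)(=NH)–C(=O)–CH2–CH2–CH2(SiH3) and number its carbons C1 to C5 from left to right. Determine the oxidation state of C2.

C2 has one bond to C (0), one bond to C (0), a double bond to O (2×+1 = +2).
Oxidation state = 0 + 0 + 2 = +2.

+2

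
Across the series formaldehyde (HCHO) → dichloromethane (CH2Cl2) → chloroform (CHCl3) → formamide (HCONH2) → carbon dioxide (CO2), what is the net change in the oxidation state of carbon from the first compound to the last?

+4

Carbon oxidation states along the series — formaldehyde: 0, dichloromethane: 0, chloroform: +2, formamide: +2, carbon dioxide: +4.
Net change = +4 − (0) = +4.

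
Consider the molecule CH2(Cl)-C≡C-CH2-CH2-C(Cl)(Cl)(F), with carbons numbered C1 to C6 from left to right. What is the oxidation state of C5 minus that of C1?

-1

C5: 2C, 2H → 0 − 2 = -2
C1: 1C, 2H, 1Cl → 0 − 2 + 1 = -1
Difference: -2 − (-1) = -1.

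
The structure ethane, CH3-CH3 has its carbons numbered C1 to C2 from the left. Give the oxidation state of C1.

-3

C1 has one bond to H (-1), one bond to H (-1), one bond to H (-1), one bond to C (0).
Oxidation state = -1 − 1 − 1 + 0 = -3.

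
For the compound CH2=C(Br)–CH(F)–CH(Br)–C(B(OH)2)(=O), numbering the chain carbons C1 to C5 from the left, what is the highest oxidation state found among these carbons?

Each bond to a more electronegative atom (O, N, halogen) counts +1, each bond to a less electronegative atom (H, metal, B, Si) counts −1, and each C–C bond counts 0. Tallying each carbon:
C1: 2C, 2H → 0 − 2 = -2
C2: 3C, 1Br → 0 + 1 = +1
C3: 2C, 1H, 1F → 0 − 1 + 1 = 0
C4: 2C, 1H, 1Br → 0 − 1 + 1 = 0
C5: 1C, 2O, 1B → 0 + 2 − 1 = +1
The highest value is +1.

+1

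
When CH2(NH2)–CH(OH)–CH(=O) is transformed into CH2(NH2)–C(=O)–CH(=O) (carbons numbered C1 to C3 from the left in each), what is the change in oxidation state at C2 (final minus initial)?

Before: C2 has 2 bonds to C, 1 bond to H, 1 bond to O → oxidation state 0.
After: C2 has 2 bonds to C, 2 bonds to O → oxidation state +2.
Δ = +2 − (0) = +2, so this is an oxidation at C2.

+2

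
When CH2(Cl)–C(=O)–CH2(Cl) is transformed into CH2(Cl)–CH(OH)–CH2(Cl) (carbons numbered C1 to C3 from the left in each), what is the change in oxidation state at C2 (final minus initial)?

Before: C2 has 2 bonds to C, 2 bonds to O → oxidation state +2.
After: C2 has 2 bonds to C, 1 bond to H, 1 bond to O → oxidation state 0.
Δ = 0 − (+2) = -2, so this is a reduction at C2.

-2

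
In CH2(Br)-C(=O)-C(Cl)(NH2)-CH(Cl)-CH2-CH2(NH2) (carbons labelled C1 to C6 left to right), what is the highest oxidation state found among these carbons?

Tallying each carbon's bonds:
C1: 1C, 2H, 1Br → 0 − 2 + 1 = -1
C2: 2C, 2O → 0 + 2 = +2
C3: 2C, 1N, 1Cl → 0 + 1 + 1 = +2
C4: 2C, 1H, 1Cl → 0 − 1 + 1 = 0
C5: 2C, 2H → 0 − 2 = -2
C6: 1C, 2H, 1N → 0 − 2 + 1 = -1
The highest value is +2.

+2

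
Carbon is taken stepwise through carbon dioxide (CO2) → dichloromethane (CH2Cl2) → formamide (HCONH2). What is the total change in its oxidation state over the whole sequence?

-2

Carbon oxidation states along the series — carbon dioxide: +4, dichloromethane: 0, formamide: +2.
Net change = +2 − (+4) = -2.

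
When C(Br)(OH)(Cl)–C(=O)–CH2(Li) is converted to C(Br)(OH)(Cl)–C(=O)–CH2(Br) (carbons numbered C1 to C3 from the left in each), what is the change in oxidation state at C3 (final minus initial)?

Before: C3 has 1 bond to C, 2 bonds to H, 1 bond to Li → oxidation state -3.
After: C3 has 1 bond to C, 2 bonds to H, 1 bond to Br → oxidation state -1.
Δ = -1 − (-3) = +2, so this is an oxidation at C3.

+2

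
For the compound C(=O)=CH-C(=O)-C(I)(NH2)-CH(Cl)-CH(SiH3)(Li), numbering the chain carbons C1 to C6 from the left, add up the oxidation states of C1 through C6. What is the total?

Tallying each carbon's bonds:
C1: 2C, 2O → 0 + 2 = +2
C2: 3C, 1H → 0 − 1 = -1
C3: 2C, 2O → 0 + 2 = +2
C4: 2C, 1N, 1I → 0 + 1 + 1 = +2
C5: 2C, 1H, 1Cl → 0 − 1 + 1 = 0
C6: 1C, 1H, 1Li, 1Si → 0 − 1 − 1 − 1 = -3
Sum = +2 − 1 + 2 + 2 + 0 − 3 = +2.

+2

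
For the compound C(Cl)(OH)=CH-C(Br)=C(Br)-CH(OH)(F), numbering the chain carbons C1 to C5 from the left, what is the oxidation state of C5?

+1

C5 has one bond to C (0), one bond to H (-1), one bond to O (+1), one bond to F (+1).
Oxidation state = 0 − 1 + 1 + 1 = +1.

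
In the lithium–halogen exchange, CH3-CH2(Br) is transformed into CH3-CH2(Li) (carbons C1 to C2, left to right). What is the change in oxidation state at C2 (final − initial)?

Before: C2 has 1 bond to C, 2 bonds to H, 1 bond to Br → oxidation state -1.
After: C2 has 1 bond to C, 2 bonds to H, 1 bond to Li → oxidation state -3.
Δ = -3 − (-1) = -2, so this is a reduction at C2.

-2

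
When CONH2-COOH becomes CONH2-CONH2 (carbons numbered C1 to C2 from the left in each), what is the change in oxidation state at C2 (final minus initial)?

0

Before: C2 has 1 bond to C, 3 bonds to O → oxidation state +3.
After: C2 has 1 bond to C, 2 bonds to O, 1 bond to N → oxidation state +3.
Δ = +3 − (+3) = 0, so no net redox change at C2.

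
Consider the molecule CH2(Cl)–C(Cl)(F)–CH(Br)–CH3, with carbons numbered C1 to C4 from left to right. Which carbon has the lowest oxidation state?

Tallying each carbon's bonds:
C1: 1C, 2H, 1Cl → 0 − 2 + 1 = -1
C2: 2C, 1F, 1Cl → 0 + 1 + 1 = +2
C3: 2C, 1H, 1Br → 0 − 1 + 1 = 0
C4: 1C, 3H → 0 − 3 = -3
The most reduced carbon is C4 at -3.

C4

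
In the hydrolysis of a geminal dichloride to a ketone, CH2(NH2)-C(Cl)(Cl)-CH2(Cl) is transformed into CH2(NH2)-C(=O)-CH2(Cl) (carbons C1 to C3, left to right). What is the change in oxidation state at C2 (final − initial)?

Before: C2 has 2 bonds to C, 2 bonds to Cl → oxidation state +2.
After: C2 has 2 bonds to C, 2 bonds to O → oxidation state +2.
Δ = +2 − (+2) = 0, so no net redox change at C2.

0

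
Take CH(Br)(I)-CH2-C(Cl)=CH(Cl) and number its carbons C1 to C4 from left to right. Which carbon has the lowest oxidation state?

Tallying each carbon's bonds:
C1: 1C, 1H, 1Br, 1I → 0 − 1 + 1 + 1 = +1
C2: 2C, 2H → 0 − 2 = -2
C3: 3C, 1Cl → 0 + 1 = +1
C4: 2C, 1H, 1Cl → 0 − 1 + 1 = 0
The most reduced carbon is C2 at -2.

C2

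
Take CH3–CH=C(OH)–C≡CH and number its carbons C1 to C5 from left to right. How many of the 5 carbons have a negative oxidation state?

Bonds to more-electronegative neighbours contribute +1 each, bonds to H or metals contribute −1 each, and C–C bonds contribute 0. Tallying each carbon:
C1: 1C, 3H → 0 − 3 = -3
C2: 3C, 1H → 0 − 1 = -1
C3: 3C, 1O → 0 + 1 = +1
C4: 4C → 0 = 0
C5: 3C, 1H → 0 − 1 = -1
3 carbons (C1, C2, C5) meet the condition.

3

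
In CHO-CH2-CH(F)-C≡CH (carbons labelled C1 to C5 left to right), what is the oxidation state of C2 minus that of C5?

C2: 2C, 2H → 0 − 2 = -2
C5: 3C, 1H → 0 − 1 = -1
Difference: -2 − (-1) = -1.

-1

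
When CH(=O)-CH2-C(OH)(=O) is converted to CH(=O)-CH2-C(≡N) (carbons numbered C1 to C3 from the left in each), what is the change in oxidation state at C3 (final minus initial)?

Before: C3 has 1 bond to C, 3 bonds to O → oxidation state +3.
After: C3 has 1 bond to C, 3 bonds to N → oxidation state +3.
Δ = +3 − (+3) = 0, so no net redox change at C3.

0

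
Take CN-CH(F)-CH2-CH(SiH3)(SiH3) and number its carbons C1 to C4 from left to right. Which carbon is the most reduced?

Tallying each carbon's bonds:
C1: 1C, 3N → 0 + 3 = +3
C2: 2C, 1H, 1F → 0 − 1 + 1 = 0
C3: 2C, 2H → 0 − 2 = -2
C4: 1C, 1H, 2Si → 0 − 1 − 2 = -3
The most reduced carbon is C4 at -3.

C4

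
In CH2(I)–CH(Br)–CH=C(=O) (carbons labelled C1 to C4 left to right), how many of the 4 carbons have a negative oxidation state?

2

Tallying each carbon's bonds:
C1: 1C, 2H, 1I → 0 − 2 + 1 = -1
C2: 2C, 1H, 1Br → 0 − 1 + 1 = 0
C3: 3C, 1H → 0 − 1 = -1
C4: 2C, 2O → 0 + 2 = +2
2 carbons (C1, C3) meet the condition.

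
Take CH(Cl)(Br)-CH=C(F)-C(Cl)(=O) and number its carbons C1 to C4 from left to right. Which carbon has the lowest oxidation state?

C2

Tallying each carbon's bonds:
C1: 1C, 1H, 1Cl, 1Br → 0 − 1 + 1 + 1 = +1
C2: 3C, 1H → 0 − 1 = -1
C3: 3C, 1F → 0 + 1 = +1
C4: 1C, 2O, 1Cl → 0 + 2 + 1 = +3
The most reduced carbon is C2 at -1.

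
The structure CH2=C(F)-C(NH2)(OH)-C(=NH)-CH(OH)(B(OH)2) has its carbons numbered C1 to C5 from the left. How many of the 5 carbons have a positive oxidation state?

Assign +1 per bond to O/N/halogen, −1 per bond to H or an electropositive element, and 0 per bond to carbon. Tallying each carbon:
C1: 2C, 2H → 0 − 2 = -2
C2: 3C, 1F → 0 + 1 = +1
C3: 2C, 1O, 1N → 0 + 1 + 1 = +2
C4: 2C, 2N → 0 + 2 = +2
C5: 1C, 1H, 1O, 1B → 0 − 1 + 1 − 1 = -1
3 carbons (C2, C3, C4) meet the condition.

3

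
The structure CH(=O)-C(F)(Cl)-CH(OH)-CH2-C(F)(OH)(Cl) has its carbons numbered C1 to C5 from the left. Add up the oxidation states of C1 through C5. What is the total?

+4

Count +1 for every bond to an atom more electronegative than carbon and −1 for every bond to one less electronegative; C–C bonds are 0. Tallying each carbon:
C1: 1C, 1H, 2O → 0 − 1 + 2 = +1
C2: 2C, 1F, 1Cl → 0 + 1 + 1 = +2
C3: 2C, 1H, 1O → 0 − 1 + 1 = 0
C4: 2C, 2H → 0 − 2 = -2
C5: 1C, 1O, 1F, 1Cl → 0 + 1 + 1 + 1 = +3
Sum = +1 + 2 + 0 − 2 + 3 = +4.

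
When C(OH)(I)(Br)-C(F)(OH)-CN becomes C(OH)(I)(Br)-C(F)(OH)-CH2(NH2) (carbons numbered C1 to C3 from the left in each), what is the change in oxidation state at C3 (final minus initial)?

-4

Before: C3 has 1 bond to C, 3 bonds to N → oxidation state +3.
After: C3 has 1 bond to C, 2 bonds to H, 1 bond to N → oxidation state -1.
Δ = -1 − (+3) = -4, so this is a reduction at C3.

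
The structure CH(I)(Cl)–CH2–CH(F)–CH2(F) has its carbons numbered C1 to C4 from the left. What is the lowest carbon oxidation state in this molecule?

Each bond to a more electronegative atom (O, N, halogen) counts +1, each bond to a less electronegative atom (H, metal, B, Si) counts −1, and each C–C bond counts 0. Tallying each carbon:
C1: 1C, 1H, 1Cl, 1I → 0 − 1 + 1 + 1 = +1
C2: 2C, 2H → 0 − 2 = -2
C3: 2C, 1H, 1F → 0 − 1 + 1 = 0
C4: 1C, 2H, 1F → 0 − 2 + 1 = -1
The lowest value is -2.

-2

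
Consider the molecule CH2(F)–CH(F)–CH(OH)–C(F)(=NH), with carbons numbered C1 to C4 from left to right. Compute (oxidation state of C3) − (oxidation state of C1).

+1

C3: 2C, 1H, 1O → 0 − 1 + 1 = 0
C1: 1C, 2H, 1F → 0 − 2 + 1 = -1
Difference: 0 − (-1) = +1.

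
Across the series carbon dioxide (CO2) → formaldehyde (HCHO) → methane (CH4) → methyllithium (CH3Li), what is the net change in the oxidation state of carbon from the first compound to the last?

Carbon oxidation states along the series — carbon dioxide: +4, formaldehyde: 0, methane: -4, methyllithium: -4.
Net change = -4 − (+4) = -8.

-8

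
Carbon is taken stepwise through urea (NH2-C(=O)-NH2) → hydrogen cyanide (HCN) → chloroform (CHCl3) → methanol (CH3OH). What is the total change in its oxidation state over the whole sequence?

Carbon oxidation states along the series — urea: +4, hydrogen cyanide: +2, chloroform: +2, methanol: -2.
Net change = -2 − (+4) = -6.

-6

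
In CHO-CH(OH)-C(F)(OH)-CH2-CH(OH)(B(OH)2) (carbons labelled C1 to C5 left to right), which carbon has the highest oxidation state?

C3

Assign +1 per bond to O/N/halogen, −1 per bond to H or an electropositive element, and 0 per bond to carbon. Tallying each carbon:
C1: 1C, 1H, 2O → 0 − 1 + 2 = +1
C2: 2C, 1H, 1O → 0 − 1 + 1 = 0
C3: 2C, 1O, 1F → 0 + 1 + 1 = +2
C4: 2C, 2H → 0 − 2 = -2
C5: 1C, 1H, 1O, 1B → 0 − 1 + 1 − 1 = -1
The most oxidised carbon is C3 at +2.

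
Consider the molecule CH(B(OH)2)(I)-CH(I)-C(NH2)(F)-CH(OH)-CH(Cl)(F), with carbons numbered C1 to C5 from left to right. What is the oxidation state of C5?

+1

C5 has one bond to C (0), one bond to Cl (+1), one bond to H (-1), one bond to F (+1).
Oxidation state = 0 + 1 − 1 + 1 = +1.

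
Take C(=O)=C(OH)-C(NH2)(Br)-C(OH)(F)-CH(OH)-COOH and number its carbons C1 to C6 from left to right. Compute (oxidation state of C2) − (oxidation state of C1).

C2: 3C, 1O → 0 + 1 = +1
C1: 2C, 2O → 0 + 2 = +2
Difference: +1 − (+2) = -1.

-1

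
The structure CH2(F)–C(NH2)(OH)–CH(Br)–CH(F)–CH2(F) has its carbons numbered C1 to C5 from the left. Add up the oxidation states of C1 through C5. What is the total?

Assign +1 per bond to O/N/halogen, −1 per bond to H or an electropositive element, and 0 per bond to carbon. Tallying each carbon:
C1: 1C, 2H, 1F → 0 − 2 + 1 = -1
C2: 2C, 1O, 1N → 0 + 1 + 1 = +2
C3: 2C, 1H, 1Br → 0 − 1 + 1 = 0
C4: 2C, 1H, 1F → 0 − 1 + 1 = 0
C5: 1C, 2H, 1F → 0 − 2 + 1 = -1
Sum = -1 + 2 + 0 + 0 − 1 = 0.

0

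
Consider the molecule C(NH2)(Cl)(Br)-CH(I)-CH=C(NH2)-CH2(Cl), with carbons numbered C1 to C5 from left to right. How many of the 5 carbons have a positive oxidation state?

2

Bonds to more-electronegative neighbours contribute +1 each, bonds to H or metals contribute −1 each, and C–C bonds contribute 0. Tallying each carbon:
C1: 1C, 1N, 1Cl, 1Br → 0 + 1 + 1 + 1 = +3
C2: 2C, 1H, 1I → 0 − 1 + 1 = 0
C3: 3C, 1H → 0 − 1 = -1
C4: 3C, 1N → 0 + 1 = +1
C5: 1C, 2H, 1Cl → 0 − 2 + 1 = -1
2 carbons (C1, C4) meet the condition.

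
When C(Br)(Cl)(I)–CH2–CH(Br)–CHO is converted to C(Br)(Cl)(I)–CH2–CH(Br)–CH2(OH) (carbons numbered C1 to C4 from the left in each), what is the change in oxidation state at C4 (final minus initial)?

Before: C4 has 1 bond to C, 1 bond to H, 2 bonds to O → oxidation state +1.
After: C4 has 1 bond to C, 2 bonds to H, 1 bond to O → oxidation state -1.
Δ = -1 − (+1) = -2, so this is a reduction at C4.

-2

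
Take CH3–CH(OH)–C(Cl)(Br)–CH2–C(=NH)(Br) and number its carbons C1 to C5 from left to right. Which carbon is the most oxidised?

C5

Count +1 for every bond to an atom more electronegative than carbon and −1 for every bond to one less electronegative; C–C bonds are 0. Tallying each carbon:
C1: 1C, 3H → 0 − 3 = -3
C2: 2C, 1H, 1O → 0 − 1 + 1 = 0
C3: 2C, 1Cl, 1Br → 0 + 1 + 1 = +2
C4: 2C, 2H → 0 − 2 = -2
C5: 1C, 2N, 1Br → 0 + 2 + 1 = +3
The most oxidised carbon is C5 at +3.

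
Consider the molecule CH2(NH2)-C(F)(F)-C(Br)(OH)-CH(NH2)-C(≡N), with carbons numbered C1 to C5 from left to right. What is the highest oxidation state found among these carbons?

Tallying each carbon's bonds:
C1: 1C, 2H, 1N → 0 − 2 + 1 = -1
C2: 2C, 2F → 0 + 2 = +2
C3: 2C, 1O, 1Br → 0 + 1 + 1 = +2
C4: 2C, 1H, 1N → 0 − 1 + 1 = 0
C5: 1C, 3N → 0 + 3 = +3
The highest value is +3.

+3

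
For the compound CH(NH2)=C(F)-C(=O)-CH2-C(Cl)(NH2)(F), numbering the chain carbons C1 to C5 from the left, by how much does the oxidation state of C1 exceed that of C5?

-3

C1: 2C, 1H, 1N → 0 − 1 + 1 = 0
C5: 1C, 1N, 1F, 1Cl → 0 + 1 + 1 + 1 = +3
Difference: 0 − (+3) = -3.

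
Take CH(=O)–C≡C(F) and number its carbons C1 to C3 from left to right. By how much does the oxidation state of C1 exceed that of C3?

C1: 1C, 1H, 2O → 0 − 1 + 2 = +1
C3: 3C, 1F → 0 + 1 = +1
Difference: +1 − (+1) = 0.

0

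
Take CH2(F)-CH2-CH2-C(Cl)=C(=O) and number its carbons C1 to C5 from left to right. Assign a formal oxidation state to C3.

-2

Bonds to more-electronegative neighbours contribute +1 each, bonds to H or metals contribute −1 each, and C–C bonds contribute 0.
C3 has one bond to C (0), one bond to C (0), one bond to H (-1), one bond to H (-1).
Oxidation state = 0 + 0 − 1 − 1 = -2.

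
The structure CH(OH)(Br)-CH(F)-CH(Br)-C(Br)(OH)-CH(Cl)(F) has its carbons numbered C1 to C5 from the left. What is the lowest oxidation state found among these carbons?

0

Count +1 for every bond to an atom more electronegative than carbon and −1 for every bond to one less electronegative; C–C bonds are 0. Tallying each carbon:
C1: 1C, 1H, 1O, 1Br → 0 − 1 + 1 + 1 = +1
C2: 2C, 1H, 1F → 0 − 1 + 1 = 0
C3: 2C, 1H, 1Br → 0 − 1 + 1 = 0
C4: 2C, 1O, 1Br → 0 + 1 + 1 = +2
C5: 1C, 1H, 1F, 1Cl → 0 − 1 + 1 + 1 = +1
The lowest value is 0.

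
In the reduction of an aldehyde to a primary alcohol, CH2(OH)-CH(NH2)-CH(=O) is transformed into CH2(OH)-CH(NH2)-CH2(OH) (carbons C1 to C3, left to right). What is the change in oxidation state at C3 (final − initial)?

-2

Before: C3 has 1 bond to C, 1 bond to H, 2 bonds to O → oxidation state +1.
After: C3 has 1 bond to C, 2 bonds to H, 1 bond to O → oxidation state -1.
Δ = -1 − (+1) = -2, so this is a reduction at C3.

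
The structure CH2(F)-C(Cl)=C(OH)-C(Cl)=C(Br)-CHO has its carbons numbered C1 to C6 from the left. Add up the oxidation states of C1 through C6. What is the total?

+4

Tallying each carbon's bonds:
C1: 1C, 2H, 1F → 0 − 2 + 1 = -1
C2: 3C, 1Cl → 0 + 1 = +1
C3: 3C, 1O → 0 + 1 = +1
C4: 3C, 1Cl → 0 + 1 = +1
C5: 3C, 1Br → 0 + 1 = +1
C6: 1C, 1H, 2O → 0 − 1 + 2 = +1
Sum = -1 + 1 + 1 + 1 + 1 + 1 = +4.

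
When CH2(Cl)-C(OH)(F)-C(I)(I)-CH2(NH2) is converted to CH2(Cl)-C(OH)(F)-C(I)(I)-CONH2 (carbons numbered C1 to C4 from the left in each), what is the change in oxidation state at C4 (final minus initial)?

+4

Before: C4 has 1 bond to C, 2 bonds to H, 1 bond to N → oxidation state -1.
After: C4 has 1 bond to C, 2 bonds to O, 1 bond to N → oxidation state +3.
Δ = +3 − (-1) = +4, so this is an oxidation at C4.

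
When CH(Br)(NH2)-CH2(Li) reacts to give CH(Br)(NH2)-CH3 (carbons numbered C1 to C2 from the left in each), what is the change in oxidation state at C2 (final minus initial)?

Before: C2 has 1 bond to C, 2 bonds to H, 1 bond to Li → oxidation state -3.
After: C2 has 1 bond to C, 3 bonds to H → oxidation state -3.
Δ = -3 − (-3) = 0, so no net redox change at C2.

0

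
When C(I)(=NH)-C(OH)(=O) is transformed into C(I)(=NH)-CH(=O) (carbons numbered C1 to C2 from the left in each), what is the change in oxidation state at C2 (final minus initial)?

-2

Before: C2 has 1 bond to C, 3 bonds to O → oxidation state +3.
After: C2 has 1 bond to C, 1 bond to H, 2 bonds to O → oxidation state +1.
Δ = +1 − (+3) = -2, so this is a reduction at C2.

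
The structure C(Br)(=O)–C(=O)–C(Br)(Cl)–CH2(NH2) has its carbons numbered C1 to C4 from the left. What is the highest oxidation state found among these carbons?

+3

Assign +1 per bond to O/N/halogen, −1 per bond to H or an electropositive element, and 0 per bond to carbon. Tallying each carbon:
C1: 1C, 2O, 1Br → 0 + 2 + 1 = +3
C2: 2C, 2O → 0 + 2 = +2
C3: 2C, 1Cl, 1Br → 0 + 1 + 1 = +2
C4: 1C, 2H, 1N → 0 − 2 + 1 = -1
The highest value is +3.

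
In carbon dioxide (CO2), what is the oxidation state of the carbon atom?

The carbon has a double bond to O (2×+1 = +2), a double bond to O (2×+1 = +2).
Oxidation state = +2 + 2 = +4.

+4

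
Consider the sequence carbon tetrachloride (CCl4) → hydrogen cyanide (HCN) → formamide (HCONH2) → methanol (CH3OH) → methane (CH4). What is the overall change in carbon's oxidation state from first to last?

-8

Carbon oxidation states along the series — carbon tetrachloride: +4, hydrogen cyanide: +2, formamide: +2, methanol: -2, methane: -4.
Net change = -4 − (+4) = -8.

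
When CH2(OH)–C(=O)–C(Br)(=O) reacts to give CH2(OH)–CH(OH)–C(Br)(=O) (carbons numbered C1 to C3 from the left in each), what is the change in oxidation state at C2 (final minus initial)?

Before: C2 has 2 bonds to C, 2 bonds to O → oxidation state +2.
After: C2 has 2 bonds to C, 1 bond to H, 1 bond to O → oxidation state 0.
Δ = 0 − (+2) = -2, so this is a reduction at C2.

-2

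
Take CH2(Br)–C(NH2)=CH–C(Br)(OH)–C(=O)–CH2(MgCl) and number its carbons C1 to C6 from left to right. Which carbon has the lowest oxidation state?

C6

Tallying each carbon's bonds:
C1: 1C, 2H, 1Br → 0 − 2 + 1 = -1
C2: 3C, 1N → 0 + 1 = +1
C3: 3C, 1H → 0 − 1 = -1
C4: 2C, 1O, 1Br → 0 + 1 + 1 = +2
C5: 2C, 2O → 0 + 2 = +2
C6: 1C, 2H, 1Mg → 0 − 2 − 1 = -3
The most reduced carbon is C6 at -3.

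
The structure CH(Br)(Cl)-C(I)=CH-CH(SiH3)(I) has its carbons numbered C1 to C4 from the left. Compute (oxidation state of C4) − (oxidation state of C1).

C4: 1C, 1H, 1I, 1Si → 0 − 1 + 1 − 1 = -1
C1: 1C, 1H, 1Cl, 1Br → 0 − 1 + 1 + 1 = +1
Difference: -1 − (+1) = -2.

-2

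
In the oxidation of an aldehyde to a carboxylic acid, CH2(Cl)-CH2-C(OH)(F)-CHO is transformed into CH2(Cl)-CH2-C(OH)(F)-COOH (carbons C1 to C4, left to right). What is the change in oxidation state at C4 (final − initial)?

+2

Before: C4 has 1 bond to C, 1 bond to H, 2 bonds to O → oxidation state +1.
After: C4 has 1 bond to C, 3 bonds to O → oxidation state +3.
Δ = +3 − (+1) = +2, so this is an oxidation at C4.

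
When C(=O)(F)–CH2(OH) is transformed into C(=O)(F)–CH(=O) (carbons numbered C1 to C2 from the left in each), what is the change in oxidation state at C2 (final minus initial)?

Before: C2 has 1 bond to C, 2 bonds to H, 1 bond to O → oxidation state -1.
After: C2 has 1 bond to C, 1 bond to H, 2 bonds to O → oxidation state +1.
Δ = +1 − (-1) = +2, so this is an oxidation at C2.

+2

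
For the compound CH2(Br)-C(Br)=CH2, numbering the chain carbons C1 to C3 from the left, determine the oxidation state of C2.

Bonds to more-electronegative neighbours contribute +1 each, bonds to H or metals contribute −1 each, and C–C bonds contribute 0.
C2 has one bond to C (0), a double bond to C (2×0 = 0), one bond to Br (+1).
Oxidation state = 0 + 0 + 1 = +1.

+1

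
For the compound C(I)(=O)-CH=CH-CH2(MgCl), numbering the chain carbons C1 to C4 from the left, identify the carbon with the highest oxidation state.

C1

Each bond to a more electronegative atom (O, N, halogen) counts +1, each bond to a less electronegative atom (H, metal, B, Si) counts −1, and each C–C bond counts 0. Tallying each carbon:
C1: 1C, 2O, 1I → 0 + 2 + 1 = +3
C2: 3C, 1H → 0 − 1 = -1
C3: 3C, 1H → 0 − 1 = -1
C4: 1C, 2H, 1Mg → 0 − 2 − 1 = -3
The most oxidised carbon is C1 at +3.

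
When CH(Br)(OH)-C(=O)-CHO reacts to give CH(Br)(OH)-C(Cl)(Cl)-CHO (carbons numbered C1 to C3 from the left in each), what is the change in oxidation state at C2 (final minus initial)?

0

Before: C2 has 2 bonds to C, 2 bonds to O → oxidation state +2.
After: C2 has 2 bonds to C, 2 bonds to Cl → oxidation state +2.
Δ = +2 − (+2) = 0, so no net redox change at C2.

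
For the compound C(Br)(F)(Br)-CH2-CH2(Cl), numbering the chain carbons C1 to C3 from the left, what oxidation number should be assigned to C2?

Bonds to more-electronegative neighbours contribute +1 each, bonds to H or metals contribute −1 each, and C–C bonds contribute 0.
C2 has one bond to C (0), one bond to C (0), one bond to H (-1), one bond to H (-1).
Oxidation state = 0 + 0 − 1 − 1 = -2.

-2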